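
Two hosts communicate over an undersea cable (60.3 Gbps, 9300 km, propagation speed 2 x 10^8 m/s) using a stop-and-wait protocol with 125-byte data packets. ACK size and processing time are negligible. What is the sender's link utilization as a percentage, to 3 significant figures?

t_tx = L/R = 1000/60300000000 = 1.65837e-08 s.
t_prop = 9300000/200000000 = 0.0465 s; RTT = 0.093 s.
Cycle = t_tx + RTT = 0.093 s.
Utilization = t_tx / cycle = 1.65837e-08/0.093 = 0.0000178 %.

0.0000178 %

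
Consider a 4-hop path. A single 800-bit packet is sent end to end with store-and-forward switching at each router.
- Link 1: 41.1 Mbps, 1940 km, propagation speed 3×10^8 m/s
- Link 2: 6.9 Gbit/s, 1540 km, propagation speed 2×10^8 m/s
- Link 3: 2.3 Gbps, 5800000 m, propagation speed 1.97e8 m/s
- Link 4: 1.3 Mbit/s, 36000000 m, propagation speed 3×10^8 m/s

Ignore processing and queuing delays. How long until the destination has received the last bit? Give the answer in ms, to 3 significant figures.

164 ms

Transmission delays (L/R per hop): 0.0194647, 0.000115942, 0.000347826, 0.615385 ms; sum = 0.635313 ms.
Propagation delays (d/s per hop): 6.46667, 7.7, 29.4416, 120 ms; sum = 163.608 ms.
End-to-end = 164 ms.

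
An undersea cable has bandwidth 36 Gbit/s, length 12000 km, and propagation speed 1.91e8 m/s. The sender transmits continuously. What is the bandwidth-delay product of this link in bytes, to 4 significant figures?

Propagation delay = 12000000 / 191000000 = 0.0628272 s.
BDP = R × t_prop = 36000000000 × 0.0628272 = 2261780000 bits.
In bytes: 2261780000/8 = 282700000 bytes.

282700000 bytes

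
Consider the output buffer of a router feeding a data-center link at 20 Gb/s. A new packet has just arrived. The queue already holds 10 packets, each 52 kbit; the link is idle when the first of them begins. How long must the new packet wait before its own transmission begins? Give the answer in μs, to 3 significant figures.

26.0 μs

Each queued packet: L/R = 52000/20000000000 = 2.6 μs.
10 queued → 26 μs.
Queuing delay = 26.0 μs.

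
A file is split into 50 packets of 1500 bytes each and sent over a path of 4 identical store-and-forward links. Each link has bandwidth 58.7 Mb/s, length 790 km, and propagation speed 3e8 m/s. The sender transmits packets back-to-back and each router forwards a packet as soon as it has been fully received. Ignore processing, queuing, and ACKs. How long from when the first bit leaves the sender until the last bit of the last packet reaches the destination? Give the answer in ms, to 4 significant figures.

21.37 ms

Per-hop transmission t_tx = L/R = 12000/58700000 = 0.204429 ms.
Per-hop propagation t_prop = 790000/300000000 = 2.63333 ms.
Pipeline fill: first packet needs 4·t_tx to clear all hops; remaining 49 packets each add one t_tx.
Total = (4+50-1)·t_tx + 4·t_prop = 53·0.204429 + 4·2.63333 = 21.37 ms.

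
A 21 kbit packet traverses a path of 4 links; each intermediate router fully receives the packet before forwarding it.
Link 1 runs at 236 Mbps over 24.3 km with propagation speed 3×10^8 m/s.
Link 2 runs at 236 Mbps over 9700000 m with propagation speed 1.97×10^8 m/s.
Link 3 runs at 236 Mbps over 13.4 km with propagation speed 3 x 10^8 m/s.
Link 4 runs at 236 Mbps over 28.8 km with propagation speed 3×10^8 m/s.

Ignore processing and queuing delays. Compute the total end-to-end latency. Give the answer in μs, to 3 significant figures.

L = 21000 bits.
Transmission delay per hop = L/R = 21000/236000000 = 88.9831 μs; 4 hops → 355.932 μs.
Propagation delays (d/s per hop): 81, 49238.6, 44.6667, 96 μs; sum = 49460.2 μs.
End-to-end = 49800 μs.

49800 μs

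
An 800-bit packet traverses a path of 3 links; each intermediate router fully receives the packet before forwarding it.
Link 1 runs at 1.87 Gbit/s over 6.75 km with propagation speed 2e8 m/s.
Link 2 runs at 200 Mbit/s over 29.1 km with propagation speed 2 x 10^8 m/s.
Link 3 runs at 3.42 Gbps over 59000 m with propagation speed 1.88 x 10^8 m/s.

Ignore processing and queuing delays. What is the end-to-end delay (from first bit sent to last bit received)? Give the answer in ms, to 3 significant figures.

0.498 ms

Transmission delays (L/R per hop): 0.000427807, 0.004, 0.000233918 ms; sum = 0.00466173 ms.
Propagation delays (d/s per hop): 0.03375, 0.1455, 0.31383 ms; sum = 0.49308 ms.
End-to-end = 0.498 ms.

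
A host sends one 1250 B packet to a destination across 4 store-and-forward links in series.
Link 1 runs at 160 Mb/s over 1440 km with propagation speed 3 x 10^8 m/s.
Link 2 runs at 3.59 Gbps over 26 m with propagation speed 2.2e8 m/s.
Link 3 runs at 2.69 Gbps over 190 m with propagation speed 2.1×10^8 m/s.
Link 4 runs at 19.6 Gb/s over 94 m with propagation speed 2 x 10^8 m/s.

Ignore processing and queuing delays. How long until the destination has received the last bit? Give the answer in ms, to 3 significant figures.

4.87 ms

L = 1250 × 8 = 10000 bits.
Transmission delays (L/R per hop): 0.0625, 0.00278552, 0.00371747, 0.000510204 ms; sum = 0.0695132 ms.
Propagation delays (d/s per hop): 4.8, 0.000118182, 0.000904762, 0.00047 ms; sum = 4.80149 ms.
End-to-end = 4.87 ms.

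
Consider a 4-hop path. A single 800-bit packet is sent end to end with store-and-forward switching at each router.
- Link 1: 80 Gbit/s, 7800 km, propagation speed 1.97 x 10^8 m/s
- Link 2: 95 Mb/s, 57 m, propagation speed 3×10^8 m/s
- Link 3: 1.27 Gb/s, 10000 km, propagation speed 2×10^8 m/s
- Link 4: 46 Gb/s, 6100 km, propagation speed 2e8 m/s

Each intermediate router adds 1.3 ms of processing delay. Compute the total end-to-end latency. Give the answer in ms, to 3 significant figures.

Transmission delays (L/R per hop): 1e-05, 0.00842105, 0.000629921, 1.73913e-05 ms; sum = 0.00907837 ms.
Propagation delays (d/s per hop): 39.5939, 0.00019, 50, 30.5 ms; sum = 120.094 ms.
Processing at 3 router(s): 3 × 1.3 ms = 3.9 ms.
End-to-end = 124 ms.

124 ms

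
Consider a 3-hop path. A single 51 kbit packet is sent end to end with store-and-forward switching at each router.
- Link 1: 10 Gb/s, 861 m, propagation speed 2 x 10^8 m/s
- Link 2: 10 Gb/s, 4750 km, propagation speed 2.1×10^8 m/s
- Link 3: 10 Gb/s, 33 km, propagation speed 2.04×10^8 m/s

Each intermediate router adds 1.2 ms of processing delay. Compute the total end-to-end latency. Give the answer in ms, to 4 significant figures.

L = 51000 bits.
Transmission delay per hop = L/R = 51000/10000000000 = 0.0051 ms; 3 hops → 0.0153 ms.
Propagation delays (d/s per hop): 0.004305, 22.619, 0.161765 ms; sum = 22.7851 ms.
Processing at 2 router(s): 2 × 1.2 ms = 2.4 ms.
End-to-end = 25.20 ms.

25.20 ms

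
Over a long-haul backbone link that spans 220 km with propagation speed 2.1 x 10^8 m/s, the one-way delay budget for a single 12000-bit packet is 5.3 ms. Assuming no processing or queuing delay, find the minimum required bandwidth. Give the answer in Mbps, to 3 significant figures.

Propagation delay = 220000 / 210000000 = 1.04762 ms.
Transmission budget = 5.3 − 1.04762 = 4.25238 ms.
R ≥ L / t_tx = 12000 bits / 0.00425238 s = 2.82 Mbps.

2.82 Mbps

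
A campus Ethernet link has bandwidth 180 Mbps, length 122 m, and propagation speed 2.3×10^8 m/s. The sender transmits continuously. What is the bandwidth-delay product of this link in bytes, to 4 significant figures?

11.93 bytes

Propagation delay = 122 / 2.3e+08 = 5.30435e-07 s.
BDP = R × t_prop = 180000000 × 5.30435e-07 = 95.4783 bits.
In bytes: 95.4783/8 = 11.93 bytes.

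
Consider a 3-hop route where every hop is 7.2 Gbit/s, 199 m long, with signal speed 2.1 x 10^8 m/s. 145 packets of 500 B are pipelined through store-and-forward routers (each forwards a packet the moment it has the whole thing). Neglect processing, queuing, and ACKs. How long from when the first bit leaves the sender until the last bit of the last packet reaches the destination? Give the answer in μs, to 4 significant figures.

Per-hop transmission t_tx = L/R = 4000/7200000000 = 0.555556 μs.
Per-hop propagation t_prop = 199/210000000 = 0.947619 μs.
Pipeline fill: first packet needs 3·t_tx to clear all hops; remaining 144 packets each add one t_tx.
Total = (3+145-1)·t_tx + 3·t_prop = 147·0.555556 + 3·0.947619 = 84.51 μs.

84.51 μs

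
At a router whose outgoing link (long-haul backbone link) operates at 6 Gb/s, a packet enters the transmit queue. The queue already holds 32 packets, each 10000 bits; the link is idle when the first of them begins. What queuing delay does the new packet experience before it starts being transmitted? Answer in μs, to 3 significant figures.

Each queued packet: L/R = 10000/6000000000 = 1.66667 μs.
32 queued → 53.3333 μs.
Queuing delay = 53.3 μs.

53.3 μs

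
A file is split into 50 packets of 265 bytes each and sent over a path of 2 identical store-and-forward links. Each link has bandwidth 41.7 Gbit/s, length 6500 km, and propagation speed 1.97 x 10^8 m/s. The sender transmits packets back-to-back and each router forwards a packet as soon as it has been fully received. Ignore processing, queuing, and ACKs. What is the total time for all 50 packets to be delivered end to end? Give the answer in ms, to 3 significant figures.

Per-hop transmission t_tx = L/R = 2120/41700000000 = 5.08393e-05 ms.
Per-hop propagation t_prop = 6500000/197000000 = 32.9949 ms.
Pipeline fill: first packet needs 2·t_tx to clear all hops; remaining 49 packets each add one t_tx.
Total = (2+50-1)·t_tx + 2·t_prop = 51·5.08393e-05 + 2·32.9949 = 66.0 ms.

66.0 ms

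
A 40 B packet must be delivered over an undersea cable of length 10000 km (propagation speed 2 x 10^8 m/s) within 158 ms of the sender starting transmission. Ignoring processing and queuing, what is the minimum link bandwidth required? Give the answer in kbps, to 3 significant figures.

L = 320 bits.
Propagation delay = 10000000 / 200000000 = 50 ms.
Transmission budget = 158 − 50 = 108 ms.
R ≥ L / t_tx = 320 bits / 0.108 s = 2.96 kbps.

2.96 kbps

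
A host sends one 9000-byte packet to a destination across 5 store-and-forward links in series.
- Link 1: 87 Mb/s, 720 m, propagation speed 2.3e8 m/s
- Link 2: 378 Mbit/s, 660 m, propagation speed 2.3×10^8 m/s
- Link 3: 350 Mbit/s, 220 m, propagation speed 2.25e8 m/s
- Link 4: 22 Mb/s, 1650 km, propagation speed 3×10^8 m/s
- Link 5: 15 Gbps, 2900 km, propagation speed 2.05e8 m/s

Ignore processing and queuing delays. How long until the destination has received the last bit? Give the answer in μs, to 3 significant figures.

24200 μs

L = 9000 × 8 = 72000 bits.
Transmission delays (L/R per hop): 827.586, 190.476, 205.714, 3272.73, 4.8 μs; sum = 4501.3 μs.
Propagation delays (d/s per hop): 3.13043, 2.86957, 0.977778, 5500, 14146.3 μs; sum = 19653.3 μs.
End-to-end = 24200 μs.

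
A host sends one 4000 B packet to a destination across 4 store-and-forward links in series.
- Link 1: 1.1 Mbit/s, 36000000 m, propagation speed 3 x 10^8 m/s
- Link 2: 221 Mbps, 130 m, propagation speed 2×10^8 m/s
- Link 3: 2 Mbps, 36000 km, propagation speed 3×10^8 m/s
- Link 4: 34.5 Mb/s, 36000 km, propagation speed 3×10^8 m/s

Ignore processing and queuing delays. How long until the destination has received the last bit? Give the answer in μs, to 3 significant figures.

L = 4000 × 8 = 32000 bits.
Transmission delays (L/R per hop): 29090.9, 144.796, 16000, 927.536 μs; sum = 46163.2 μs.
Propagation delays (d/s per hop): 120000, 0.65, 120000, 120000 μs; sum = 360001 μs.
End-to-end = 406000 μs.

406000 μs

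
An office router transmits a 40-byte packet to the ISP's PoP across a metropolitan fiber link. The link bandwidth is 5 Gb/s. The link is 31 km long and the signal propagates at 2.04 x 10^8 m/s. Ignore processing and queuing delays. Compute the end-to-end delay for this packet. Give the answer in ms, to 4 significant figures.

0.1520 ms

L = 40 × 8 = 320 bits.
Transmission delay = L/R = 320 / 5000000000 = 6.4e-05 ms.
Propagation delay = d/s = 31000 m / 204000000 m/s = 0.151961 ms.
Total = 0.1520 ms.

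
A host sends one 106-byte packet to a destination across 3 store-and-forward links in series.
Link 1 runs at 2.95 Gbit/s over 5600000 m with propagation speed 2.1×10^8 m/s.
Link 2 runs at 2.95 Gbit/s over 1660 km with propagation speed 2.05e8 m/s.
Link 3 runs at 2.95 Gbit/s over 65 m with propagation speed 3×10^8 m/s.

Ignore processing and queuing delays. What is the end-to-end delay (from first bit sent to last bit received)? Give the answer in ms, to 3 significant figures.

34.8 ms

L = 106 × 8 = 848 bits.
Transmission delay per hop = L/R = 848/2950000000 = 0.000287458 ms; 3 hops → 0.000862373 ms.
Propagation delays (d/s per hop): 26.6667, 8.09756, 0.000216667 ms; sum = 34.7644 ms.
End-to-end = 34.8 ms.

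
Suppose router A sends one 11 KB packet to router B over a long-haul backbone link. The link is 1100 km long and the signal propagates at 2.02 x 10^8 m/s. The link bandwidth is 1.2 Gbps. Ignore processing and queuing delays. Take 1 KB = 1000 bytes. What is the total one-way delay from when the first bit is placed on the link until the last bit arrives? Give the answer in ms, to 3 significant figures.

L = 88000 bits.
Transmission delay = L/R = 88000 / 1200000000 = 0.0733333 ms.
Propagation delay = d/s = 1100000 m / 202000000 m/s = 5.44554 ms.
Total = 5.52 ms.

5.52 ms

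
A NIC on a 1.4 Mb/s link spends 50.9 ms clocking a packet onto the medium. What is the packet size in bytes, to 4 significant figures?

L = R × t_tx = 1400000 b/s × 0.0509 s = 71260 bits.
In bytes: 71260 / 8 = 8908 bytes.

8908 bytes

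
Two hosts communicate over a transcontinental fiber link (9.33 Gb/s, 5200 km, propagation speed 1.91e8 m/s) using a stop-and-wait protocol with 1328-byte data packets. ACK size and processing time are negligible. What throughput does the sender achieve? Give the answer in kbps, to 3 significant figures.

195 kbps

t_tx = L/R = 10624/9330000000 = 1.13869e-06 s.
t_prop = 5200000/191000000 = 0.0272251 s; RTT = 0.0544503 s.
Cycle = t_tx + RTT = 0.0544514 s.
Throughput = L / cycle = 10624 / 0.0544514 = 195 kbps.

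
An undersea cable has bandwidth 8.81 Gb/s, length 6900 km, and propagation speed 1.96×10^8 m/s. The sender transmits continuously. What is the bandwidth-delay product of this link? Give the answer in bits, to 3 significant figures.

Propagation delay = 6900000 / 196000000 = 0.0352041 s.
BDP = R × t_prop = 8810000000 × 0.0352041 = 310148000 bits.

310000000 bits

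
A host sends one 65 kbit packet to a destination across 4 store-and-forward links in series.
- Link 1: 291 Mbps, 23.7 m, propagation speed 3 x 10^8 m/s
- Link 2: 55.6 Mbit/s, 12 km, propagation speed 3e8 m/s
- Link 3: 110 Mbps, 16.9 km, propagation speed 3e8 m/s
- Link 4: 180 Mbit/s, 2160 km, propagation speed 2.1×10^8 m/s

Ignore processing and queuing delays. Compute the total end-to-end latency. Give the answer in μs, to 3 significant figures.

12700 μs

L = 65000 bits.
Transmission delays (L/R per hop): 223.368, 1169.06, 590.909, 361.111 μs; sum = 2344.45 μs.
Propagation delays (d/s per hop): 0.079, 40, 56.3333, 10285.7 μs; sum = 10382.1 μs.
End-to-end = 12700 μs.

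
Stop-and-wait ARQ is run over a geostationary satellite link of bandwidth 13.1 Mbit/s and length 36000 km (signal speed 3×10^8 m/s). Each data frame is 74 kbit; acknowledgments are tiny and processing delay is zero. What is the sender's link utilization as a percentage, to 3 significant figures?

t_tx = L/R = 74000/13100000 = 0.00564885 s.
t_prop = 36000000/300000000 = 0.12 s; RTT = 0.24 s.
Cycle = t_tx + RTT = 0.245649 s.
Utilization = t_tx / cycle = 0.00564885/0.245649 = 2.30 %.

2.30 %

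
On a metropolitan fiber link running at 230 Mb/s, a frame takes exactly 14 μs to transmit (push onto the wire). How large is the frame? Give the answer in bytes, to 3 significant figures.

L = R × t_tx = 230000000 b/s × 1.4e-05 s = 3220 bits.
In bytes: 3220 / 8 = 403 bytes.

403 bytes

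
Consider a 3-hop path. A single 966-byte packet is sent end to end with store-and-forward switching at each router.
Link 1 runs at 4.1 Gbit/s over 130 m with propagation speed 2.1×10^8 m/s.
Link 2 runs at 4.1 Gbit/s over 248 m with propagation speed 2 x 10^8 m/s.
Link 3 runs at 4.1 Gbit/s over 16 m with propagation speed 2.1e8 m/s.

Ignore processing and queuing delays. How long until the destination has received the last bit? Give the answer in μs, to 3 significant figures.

L = 966 × 8 = 7728 bits.
Transmission delay per hop = L/R = 7728/4.1e+09 = 1.88488 μs; 3 hops → 5.65463 μs.
Propagation delays (d/s per hop): 0.619048, 1.24, 0.0761905 μs; sum = 1.93524 μs.
End-to-end = 7.59 μs.

7.59 μs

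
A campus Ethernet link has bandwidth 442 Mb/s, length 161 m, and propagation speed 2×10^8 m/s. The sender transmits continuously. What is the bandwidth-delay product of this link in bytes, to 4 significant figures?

44.48 bytes

Propagation delay = 161 / 200000000 = 8.05e-07 s.
BDP = R × t_prop = 442000000 × 8.05e-07 = 355.81 bits.
In bytes: 355.81/8 = 44.48 bytes.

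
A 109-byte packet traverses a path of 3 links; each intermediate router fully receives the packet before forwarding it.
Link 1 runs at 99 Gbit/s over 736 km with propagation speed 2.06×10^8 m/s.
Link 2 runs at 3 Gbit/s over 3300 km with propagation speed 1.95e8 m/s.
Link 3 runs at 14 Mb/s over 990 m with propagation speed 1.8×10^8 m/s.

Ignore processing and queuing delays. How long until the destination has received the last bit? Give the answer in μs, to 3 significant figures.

L = 109 × 8 = 872 bits.
Transmission delays (L/R per hop): 0.00880808, 0.290667, 62.2857 μs; sum = 62.5852 μs.
Propagation delays (d/s per hop): 3572.82, 16923.1, 5.5 μs; sum = 20501.4 μs.
End-to-end = 20600 μs.

20600 μs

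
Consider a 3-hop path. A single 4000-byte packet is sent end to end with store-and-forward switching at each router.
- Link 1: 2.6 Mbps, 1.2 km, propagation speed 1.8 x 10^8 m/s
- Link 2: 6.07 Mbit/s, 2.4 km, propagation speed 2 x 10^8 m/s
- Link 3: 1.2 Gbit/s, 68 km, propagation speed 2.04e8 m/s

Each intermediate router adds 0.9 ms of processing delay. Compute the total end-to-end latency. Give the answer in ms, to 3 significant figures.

19.8 ms

L = 4000 × 8 = 32000 bits.
Transmission delays (L/R per hop): 12.3077, 5.27183, 0.0266667 ms; sum = 17.6062 ms.
Propagation delays (d/s per hop): 0.00666667, 0.012, 0.333333 ms; sum = 0.352 ms.
Processing at 2 router(s): 2 × 0.9 ms = 1.8 ms.
End-to-end = 19.8 ms.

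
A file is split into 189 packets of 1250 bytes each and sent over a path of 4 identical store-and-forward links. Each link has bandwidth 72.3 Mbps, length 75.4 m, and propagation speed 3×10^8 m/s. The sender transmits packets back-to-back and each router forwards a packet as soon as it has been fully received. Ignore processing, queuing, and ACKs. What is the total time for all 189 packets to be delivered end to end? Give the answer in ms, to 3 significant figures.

26.6 ms

Per-hop transmission t_tx = L/R = 10000/72300000 = 0.138313 ms.
Per-hop propagation t_prop = 75.4/300000000 = 0.000251333 ms.
Pipeline fill: first packet needs 4·t_tx to clear all hops; remaining 188 packets each add one t_tx.
Total = (4+189-1)·t_tx + 4·t_prop = 192·0.138313 + 4·0.000251333 = 26.6 ms.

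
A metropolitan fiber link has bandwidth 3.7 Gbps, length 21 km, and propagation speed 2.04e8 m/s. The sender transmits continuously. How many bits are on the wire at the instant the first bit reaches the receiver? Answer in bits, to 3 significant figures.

381000 bits

Propagation delay = 21000 / 204000000 = 0.000102941 s.
BDP = R × t_prop = 3700000000 × 0.000102941 = 380882 bits.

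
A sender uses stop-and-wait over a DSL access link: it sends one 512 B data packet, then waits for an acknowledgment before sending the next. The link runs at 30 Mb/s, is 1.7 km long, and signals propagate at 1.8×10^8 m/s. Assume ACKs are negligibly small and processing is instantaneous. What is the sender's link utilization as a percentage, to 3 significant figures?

t_tx = L/R = 4096/30000000 = 0.000136533 s.
t_prop = 1700/180000000 = 9.44444e-06 s; RTT = 1.88889e-05 s.
Cycle = t_tx + RTT = 0.000155422 s.
Utilization = t_tx / cycle = 0.000136533/0.000155422 = 87.8 %.

87.8 %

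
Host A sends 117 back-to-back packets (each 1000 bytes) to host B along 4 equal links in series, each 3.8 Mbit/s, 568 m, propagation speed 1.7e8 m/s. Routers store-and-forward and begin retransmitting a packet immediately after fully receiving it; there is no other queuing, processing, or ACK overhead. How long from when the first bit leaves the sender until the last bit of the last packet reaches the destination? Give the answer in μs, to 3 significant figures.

Per-hop transmission t_tx = L/R = 8000/3800000 = 2105.26 μs.
Per-hop propagation t_prop = 568/170000000 = 3.34118 μs.
Pipeline fill: first packet needs 4·t_tx to clear all hops; remaining 116 packets each add one t_tx.
Total = (4+117-1)·t_tx + 4·t_prop = 120·2105.26 + 4·3.34118 = 253000 μs.

253000 μs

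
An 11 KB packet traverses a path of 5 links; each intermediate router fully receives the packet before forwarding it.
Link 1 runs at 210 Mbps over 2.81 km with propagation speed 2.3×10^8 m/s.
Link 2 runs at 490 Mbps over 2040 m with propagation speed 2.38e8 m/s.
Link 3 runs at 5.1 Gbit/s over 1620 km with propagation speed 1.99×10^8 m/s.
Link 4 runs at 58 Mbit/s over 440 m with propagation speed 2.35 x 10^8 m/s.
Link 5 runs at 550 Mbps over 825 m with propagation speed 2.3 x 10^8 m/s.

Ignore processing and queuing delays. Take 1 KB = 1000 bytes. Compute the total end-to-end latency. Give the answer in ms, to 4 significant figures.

10.46 ms

L = 88000 bits.
Transmission delays (L/R per hop): 0.419048, 0.179592, 0.0172549, 1.51724, 0.16 ms; sum = 2.29314 ms.
Propagation delays (d/s per hop): 0.0122174, 0.00857143, 8.1407, 0.00187234, 0.00358696 ms; sum = 8.16695 ms.
End-to-end = 10.46 ms.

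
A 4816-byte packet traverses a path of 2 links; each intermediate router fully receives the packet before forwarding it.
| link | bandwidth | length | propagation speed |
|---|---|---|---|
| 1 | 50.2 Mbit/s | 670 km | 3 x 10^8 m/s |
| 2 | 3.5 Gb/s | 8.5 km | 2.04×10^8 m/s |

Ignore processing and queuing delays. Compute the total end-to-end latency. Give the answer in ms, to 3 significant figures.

L = 4816 × 8 = 38528 bits.
Transmission delays (L/R per hop): 0.76749, 0.011008 ms; sum = 0.778498 ms.
Propagation delays (d/s per hop): 2.23333, 0.0416667 ms; sum = 2.275 ms.
End-to-end = 3.05 ms.

3.05 ms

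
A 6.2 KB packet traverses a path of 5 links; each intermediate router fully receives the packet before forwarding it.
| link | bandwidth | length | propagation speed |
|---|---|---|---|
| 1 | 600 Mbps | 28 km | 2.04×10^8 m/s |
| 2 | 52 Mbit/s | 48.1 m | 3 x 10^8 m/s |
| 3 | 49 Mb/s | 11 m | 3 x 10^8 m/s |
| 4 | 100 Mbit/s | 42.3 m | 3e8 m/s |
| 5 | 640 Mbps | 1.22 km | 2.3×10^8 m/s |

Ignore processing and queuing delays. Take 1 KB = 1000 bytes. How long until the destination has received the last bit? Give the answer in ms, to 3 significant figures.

2.77 ms

L = 49600 bits.
Transmission delays (L/R per hop): 0.0826667, 0.953846, 1.01224, 0.496, 0.0775 ms; sum = 2.62226 ms.
Propagation delays (d/s per hop): 0.137255, 0.000160333, 3.66667e-05, 0.000141, 0.00530435 ms; sum = 0.142897 ms.
End-to-end = 2.77 ms.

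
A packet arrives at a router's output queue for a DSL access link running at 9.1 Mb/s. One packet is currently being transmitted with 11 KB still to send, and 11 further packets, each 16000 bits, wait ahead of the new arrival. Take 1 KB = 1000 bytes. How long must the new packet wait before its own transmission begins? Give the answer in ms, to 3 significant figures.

Each queued packet: L/R = 16000/9100000 = 1.75824 ms.
11 queued → 19.3407 ms.
Plus remaining 88000 bits of current packet: 9.67033 ms.
Queuing delay = 29.0 ms.

29.0 ms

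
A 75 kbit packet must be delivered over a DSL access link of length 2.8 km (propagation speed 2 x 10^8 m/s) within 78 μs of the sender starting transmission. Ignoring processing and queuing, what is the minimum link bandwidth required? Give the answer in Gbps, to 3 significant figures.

Propagation delay = 2800 / 200000000 = 14 μs.
Transmission budget = 78 − 14 = 64 μs.
R ≥ L / t_tx = 75000 bits / 6.4e-05 s = 1.17 Gbps.

1.17 Gbps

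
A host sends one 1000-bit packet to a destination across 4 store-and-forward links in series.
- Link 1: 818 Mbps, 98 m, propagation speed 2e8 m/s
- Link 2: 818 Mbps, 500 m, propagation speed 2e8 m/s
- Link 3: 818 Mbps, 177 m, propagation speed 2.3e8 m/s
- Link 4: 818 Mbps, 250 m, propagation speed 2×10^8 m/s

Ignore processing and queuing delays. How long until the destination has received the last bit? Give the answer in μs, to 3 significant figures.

9.90 μs

Transmission delay per hop = L/R = 1000/818000000 = 1.22249 μs; 4 hops → 4.88998 μs.
Propagation delays (d/s per hop): 0.49, 2.5, 0.769565, 1.25 μs; sum = 5.00957 μs.
End-to-end = 9.90 μs.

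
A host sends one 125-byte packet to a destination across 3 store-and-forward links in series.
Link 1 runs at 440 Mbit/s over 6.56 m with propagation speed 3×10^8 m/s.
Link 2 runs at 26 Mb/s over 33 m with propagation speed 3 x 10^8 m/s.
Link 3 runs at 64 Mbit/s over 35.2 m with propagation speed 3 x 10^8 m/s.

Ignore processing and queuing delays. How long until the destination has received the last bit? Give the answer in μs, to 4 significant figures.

L = 125 × 8 = 1000 bits.
Transmission delays (L/R per hop): 2.27273, 38.4615, 15.625 μs; sum = 56.3593 μs.
Propagation delays (d/s per hop): 0.0218667, 0.11, 0.117333 μs; sum = 0.2492 μs.
End-to-end = 56.61 μs.

56.61 μs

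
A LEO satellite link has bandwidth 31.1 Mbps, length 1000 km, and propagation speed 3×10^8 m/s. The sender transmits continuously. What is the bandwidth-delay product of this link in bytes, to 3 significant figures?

Propagation delay = 1000000 / 300000000 = 0.00333333 s.
BDP = R × t_prop = 31100000 × 0.00333333 = 103667 bits.
In bytes: 103667/8 = 13000 bytes.

13000 bytes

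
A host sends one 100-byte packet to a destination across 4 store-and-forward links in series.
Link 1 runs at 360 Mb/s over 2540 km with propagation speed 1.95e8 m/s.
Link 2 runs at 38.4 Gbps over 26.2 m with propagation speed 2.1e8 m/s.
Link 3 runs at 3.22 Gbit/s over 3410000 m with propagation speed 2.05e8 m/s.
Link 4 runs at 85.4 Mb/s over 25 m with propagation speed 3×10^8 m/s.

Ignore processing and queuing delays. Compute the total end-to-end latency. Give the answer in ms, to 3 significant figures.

29.7 ms

L = 100 × 8 = 800 bits.
Transmission delays (L/R per hop): 0.00222222, 2.08333e-05, 0.000248447, 0.00936768 ms; sum = 0.0118592 ms.
Propagation delays (d/s per hop): 13.0256, 0.000124762, 16.6341, 8.33333e-05 ms; sum = 29.66 ms.
End-to-end = 29.7 ms.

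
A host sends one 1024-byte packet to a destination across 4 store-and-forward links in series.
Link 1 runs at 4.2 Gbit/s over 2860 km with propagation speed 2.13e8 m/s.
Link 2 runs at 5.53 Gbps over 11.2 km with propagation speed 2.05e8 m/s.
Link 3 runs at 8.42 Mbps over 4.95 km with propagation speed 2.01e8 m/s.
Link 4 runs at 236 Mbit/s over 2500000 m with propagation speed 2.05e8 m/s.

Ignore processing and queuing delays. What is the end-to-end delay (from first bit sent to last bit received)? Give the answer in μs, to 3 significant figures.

L = 1024 × 8 = 8192 bits.
Transmission delays (L/R per hop): 1.95048, 1.48137, 972.922, 34.7119 μs; sum = 1011.07 μs.
Propagation delays (d/s per hop): 13427.2, 54.6341, 24.6269, 12195.1 μs; sum = 25701.6 μs.
End-to-end = 26700 μs.

26700 μs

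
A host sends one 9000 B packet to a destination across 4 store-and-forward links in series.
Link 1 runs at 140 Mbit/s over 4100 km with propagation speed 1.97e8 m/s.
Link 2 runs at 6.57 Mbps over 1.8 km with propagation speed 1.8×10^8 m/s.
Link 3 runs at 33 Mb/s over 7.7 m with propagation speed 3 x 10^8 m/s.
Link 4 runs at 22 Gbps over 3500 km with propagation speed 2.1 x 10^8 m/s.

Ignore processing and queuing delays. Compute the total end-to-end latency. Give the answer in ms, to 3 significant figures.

L = 9000 × 8 = 72000 bits.
Transmission delays (L/R per hop): 0.514286, 10.9589, 2.18182, 0.00327273 ms; sum = 13.6583 ms.
Propagation delays (d/s per hop): 20.8122, 0.01, 2.56667e-05, 16.6667 ms; sum = 37.4889 ms.
End-to-end = 51.1 ms.

51.1 ms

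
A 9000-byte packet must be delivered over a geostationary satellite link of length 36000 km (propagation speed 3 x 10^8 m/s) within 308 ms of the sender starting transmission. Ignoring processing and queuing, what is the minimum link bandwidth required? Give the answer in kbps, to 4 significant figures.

L = 72000 bits.
Propagation delay = 36000000 / 300000000 = 120 ms.
Transmission budget = 308 − 120 = 188 ms.
R ≥ L / t_tx = 72000 bits / 0.188 s = 383.0 kbps.

383.0 kbps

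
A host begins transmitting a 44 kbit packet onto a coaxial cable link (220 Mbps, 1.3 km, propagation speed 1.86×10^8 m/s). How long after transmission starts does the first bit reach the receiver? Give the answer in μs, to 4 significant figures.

First bit experiences only propagation delay: d/s = 1300/186000000 = 6.989 μs.

6.989 μs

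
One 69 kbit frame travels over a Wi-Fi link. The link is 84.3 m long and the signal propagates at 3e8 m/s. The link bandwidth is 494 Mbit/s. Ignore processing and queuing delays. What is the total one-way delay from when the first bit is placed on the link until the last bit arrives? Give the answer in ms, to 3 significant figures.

L = 69000 bits.
Transmission delay = L/R = 69000 / 494000000 = 0.139676 ms.
Propagation delay = d/s = 84.3 m / 300000000 m/s = 0.000281 ms.
Total = 0.140 ms.

0.140 ms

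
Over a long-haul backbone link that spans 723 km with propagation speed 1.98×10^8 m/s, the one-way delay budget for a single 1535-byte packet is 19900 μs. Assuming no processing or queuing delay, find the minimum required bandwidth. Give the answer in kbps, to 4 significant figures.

L = 12280 bits.
Propagation delay = 723000 / 198000000 = 3651.52 μs.
Transmission budget = 19900 − 3651.52 = 16248.5 μs.
R ≥ L / t_tx = 12280 bits / 0.0162485 s = 755.8 kbps.

755.8 kbps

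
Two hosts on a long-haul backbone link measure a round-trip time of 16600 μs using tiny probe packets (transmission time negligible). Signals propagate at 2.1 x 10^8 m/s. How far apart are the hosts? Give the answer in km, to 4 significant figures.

One-way propagation = RTT/2 = 8300 μs.
d = s × t = 210000000 × 0.0083 = 1743 km.

1743 km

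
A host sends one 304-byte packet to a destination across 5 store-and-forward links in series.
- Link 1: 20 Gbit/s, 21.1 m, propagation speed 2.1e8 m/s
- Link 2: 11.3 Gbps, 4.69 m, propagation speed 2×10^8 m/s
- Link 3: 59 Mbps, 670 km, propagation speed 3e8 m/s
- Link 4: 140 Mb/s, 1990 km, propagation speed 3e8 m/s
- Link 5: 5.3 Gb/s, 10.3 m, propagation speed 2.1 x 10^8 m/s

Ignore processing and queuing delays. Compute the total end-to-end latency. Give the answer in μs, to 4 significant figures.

L = 304 × 8 = 2432 bits.
Transmission delays (L/R per hop): 0.1216, 0.215221, 41.2203, 17.3714, 0.458868 μs; sum = 59.3875 μs.
Propagation delays (d/s per hop): 0.100476, 0.02345, 2233.33, 6633.33, 0.0490476 μs; sum = 8866.84 μs.
End-to-end = 8926 μs.

8926 μs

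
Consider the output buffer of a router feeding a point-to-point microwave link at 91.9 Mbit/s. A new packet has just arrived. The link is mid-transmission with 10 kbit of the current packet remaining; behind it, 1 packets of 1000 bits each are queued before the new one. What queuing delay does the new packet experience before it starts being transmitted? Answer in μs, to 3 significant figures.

120 μs

Each queued packet: L/R = 1000/91900000 = 10.8814 μs.
1 queued → 10.8814 μs.
Plus remaining 10000 bits of current packet: 108.814 μs.
Queuing delay = 120 μs.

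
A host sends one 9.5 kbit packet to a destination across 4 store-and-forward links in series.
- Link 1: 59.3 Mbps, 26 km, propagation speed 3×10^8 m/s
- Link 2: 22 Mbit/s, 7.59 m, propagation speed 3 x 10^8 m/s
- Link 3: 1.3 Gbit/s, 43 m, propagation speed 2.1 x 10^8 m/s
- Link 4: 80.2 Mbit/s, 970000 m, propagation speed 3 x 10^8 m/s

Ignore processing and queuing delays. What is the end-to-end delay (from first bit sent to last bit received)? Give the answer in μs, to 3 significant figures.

L = 9500 bits.
Transmission delays (L/R per hop): 160.202, 431.818, 7.30769, 118.454 μs; sum = 717.782 μs.
Propagation delays (d/s per hop): 86.6667, 0.0253, 0.204762, 3233.33 μs; sum = 3320.23 μs.
End-to-end = 4040 μs.

4040 μs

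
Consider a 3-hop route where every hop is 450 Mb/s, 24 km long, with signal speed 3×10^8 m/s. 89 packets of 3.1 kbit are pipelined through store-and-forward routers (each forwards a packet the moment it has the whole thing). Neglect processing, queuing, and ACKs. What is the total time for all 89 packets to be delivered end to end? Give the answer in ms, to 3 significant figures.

0.867 ms

Per-hop transmission t_tx = L/R = 3100/450000000 = 0.00688889 ms.
Per-hop propagation t_prop = 24000/300000000 = 0.08 ms.
Pipeline fill: first packet needs 3·t_tx to clear all hops; remaining 88 packets each add one t_tx.
Total = (3+89-1)·t_tx + 3·t_prop = 91·0.00688889 + 3·0.08 = 0.867 ms.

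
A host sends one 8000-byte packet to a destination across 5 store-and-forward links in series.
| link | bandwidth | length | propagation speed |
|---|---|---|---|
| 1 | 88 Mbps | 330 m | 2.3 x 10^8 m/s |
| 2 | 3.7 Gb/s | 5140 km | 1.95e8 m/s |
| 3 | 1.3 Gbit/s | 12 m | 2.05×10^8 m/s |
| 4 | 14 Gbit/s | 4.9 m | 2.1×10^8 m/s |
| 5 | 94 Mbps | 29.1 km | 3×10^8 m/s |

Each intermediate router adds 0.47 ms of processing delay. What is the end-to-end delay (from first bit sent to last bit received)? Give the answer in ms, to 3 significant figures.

L = 8000 × 8 = 64000 bits.
Transmission delays (L/R per hop): 0.727273, 0.0172973, 0.0492308, 0.00457143, 0.680851 ms; sum = 1.47922 ms.
Propagation delays (d/s per hop): 0.00143478, 26.359, 5.85366e-05, 2.33333e-05, 0.097 ms; sum = 26.4575 ms.
Processing at 4 router(s): 4 × 0.47 ms = 1.88 ms.
End-to-end = 29.8 ms.

29.8 ms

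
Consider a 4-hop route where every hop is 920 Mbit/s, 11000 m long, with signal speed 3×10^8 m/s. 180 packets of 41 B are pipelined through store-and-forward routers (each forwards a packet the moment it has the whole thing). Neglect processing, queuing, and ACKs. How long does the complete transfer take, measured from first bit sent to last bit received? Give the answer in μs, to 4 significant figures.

Per-hop transmission t_tx = L/R = 328/920000000 = 0.356522 μs.
Per-hop propagation t_prop = 11000/300000000 = 36.6667 μs.
Pipeline fill: first packet needs 4·t_tx to clear all hops; remaining 179 packets each add one t_tx.
Total = (4+180-1)·t_tx + 4·t_prop = 183·0.356522 + 4·36.6667 = 211.9 μs.

211.9 μs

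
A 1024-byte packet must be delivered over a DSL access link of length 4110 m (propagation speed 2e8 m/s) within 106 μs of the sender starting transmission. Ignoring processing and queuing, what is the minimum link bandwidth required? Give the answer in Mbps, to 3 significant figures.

95.9 Mbps

L = 8192 bits.
Propagation delay = 4110 / 200000000 = 20.55 μs.
Transmission budget = 106 − 20.55 = 85.45 μs.
R ≥ L / t_tx = 8192 bits / 8.545e-05 s = 95.9 Mbps.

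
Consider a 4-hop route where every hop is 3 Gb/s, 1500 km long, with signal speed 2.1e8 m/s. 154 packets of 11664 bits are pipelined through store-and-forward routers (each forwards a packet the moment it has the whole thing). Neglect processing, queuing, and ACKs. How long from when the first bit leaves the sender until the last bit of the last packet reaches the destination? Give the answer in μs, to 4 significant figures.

29180 μs

Per-hop transmission t_tx = L/R = 11664/3000000000 = 3.888 μs.
Per-hop propagation t_prop = 1500000/210000000 = 7142.86 μs.
Pipeline fill: first packet needs 4·t_tx to clear all hops; remaining 153 packets each add one t_tx.
Total = (4+154-1)·t_tx + 4·t_prop = 157·3.888 + 4·7142.86 = 29180 μs.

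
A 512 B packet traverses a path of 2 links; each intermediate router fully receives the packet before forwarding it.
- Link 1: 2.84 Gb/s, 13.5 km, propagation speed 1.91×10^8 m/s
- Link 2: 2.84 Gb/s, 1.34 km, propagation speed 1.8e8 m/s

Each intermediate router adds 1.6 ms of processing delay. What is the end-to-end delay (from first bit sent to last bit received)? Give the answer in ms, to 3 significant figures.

1.68 ms

L = 512 × 8 = 4096 bits.
Transmission delay per hop = L/R = 4096/2840000000 = 0.00144225 ms; 2 hops → 0.00288451 ms.
Propagation delays (d/s per hop): 0.0706806, 0.00744444 ms; sum = 0.0781251 ms.
Processing at 1 router(s): 1 × 1.6 ms = 1.6 ms.
End-to-end = 1.68 ms.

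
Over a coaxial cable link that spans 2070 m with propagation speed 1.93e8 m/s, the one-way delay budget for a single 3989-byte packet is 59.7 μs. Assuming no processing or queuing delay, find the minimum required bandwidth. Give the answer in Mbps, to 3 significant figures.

L = 31912 bits.
Propagation delay = 2070 / 193000000 = 10.7254 μs.
Transmission budget = 59.7 − 10.7254 = 48.9746 μs.
R ≥ L / t_tx = 31912 bits / 4.89746e-05 s = 652 Mbps.

652 Mbps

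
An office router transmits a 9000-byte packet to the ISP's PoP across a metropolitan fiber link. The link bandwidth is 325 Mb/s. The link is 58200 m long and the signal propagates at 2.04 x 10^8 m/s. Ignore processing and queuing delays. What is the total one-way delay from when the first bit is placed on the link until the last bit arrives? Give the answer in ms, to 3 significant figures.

L = 9000 × 8 = 72000 bits.
Transmission delay = L/R = 72000 / 325000000 = 0.221538 ms.
Propagation delay = d/s = 58200 m / 204000000 m/s = 0.285294 ms.
Total = 0.507 ms.

0.507 ms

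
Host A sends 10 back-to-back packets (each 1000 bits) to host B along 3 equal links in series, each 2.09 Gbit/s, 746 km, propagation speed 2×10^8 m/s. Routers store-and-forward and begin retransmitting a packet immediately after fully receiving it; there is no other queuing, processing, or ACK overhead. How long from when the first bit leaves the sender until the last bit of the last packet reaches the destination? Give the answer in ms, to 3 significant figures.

Per-hop transmission t_tx = L/R = 1000/2.09e+09 = 0.000478469 ms.
Per-hop propagation t_prop = 746000/200000000 = 3.73 ms.
Pipeline fill: first packet needs 3·t_tx to clear all hops; remaining 9 packets each add one t_tx.
Total = (3+10-1)·t_tx + 3·t_prop = 12·0.000478469 + 3·3.73 = 11.2 ms.

11.2 ms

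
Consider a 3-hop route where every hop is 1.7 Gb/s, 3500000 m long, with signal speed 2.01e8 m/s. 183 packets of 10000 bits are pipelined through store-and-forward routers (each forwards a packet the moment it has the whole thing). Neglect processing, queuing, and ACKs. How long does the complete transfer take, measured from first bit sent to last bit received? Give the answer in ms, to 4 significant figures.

53.33 ms

Per-hop transmission t_tx = L/R = 10000/1700000000 = 0.00588235 ms.
Per-hop propagation t_prop = 3500000/2.01e+08 = 17.4129 ms.
Pipeline fill: first packet needs 3·t_tx to clear all hops; remaining 182 packets each add one t_tx.
Total = (3+183-1)·t_tx + 3·t_prop = 185·0.00588235 + 3·17.4129 = 53.33 ms.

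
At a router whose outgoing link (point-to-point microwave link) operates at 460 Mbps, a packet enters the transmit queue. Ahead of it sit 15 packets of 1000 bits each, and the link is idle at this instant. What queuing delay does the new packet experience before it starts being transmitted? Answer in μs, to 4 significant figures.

32.61 μs

Each queued packet: L/R = 1000/460000000 = 2.17391 μs.
15 queued → 32.6087 μs.
Queuing delay = 32.61 μs.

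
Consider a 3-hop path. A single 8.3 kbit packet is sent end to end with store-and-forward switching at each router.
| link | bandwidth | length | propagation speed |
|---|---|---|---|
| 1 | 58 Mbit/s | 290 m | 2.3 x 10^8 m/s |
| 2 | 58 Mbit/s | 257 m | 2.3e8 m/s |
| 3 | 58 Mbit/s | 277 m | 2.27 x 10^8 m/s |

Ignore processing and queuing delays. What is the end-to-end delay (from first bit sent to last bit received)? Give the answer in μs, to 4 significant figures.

L = 8300 bits.
Transmission delay per hop = L/R = 8300/58000000 = 143.103 μs; 3 hops → 429.31 μs.
Propagation delays (d/s per hop): 1.26087, 1.11739, 1.22026 μs; sum = 3.59853 μs.
End-to-end = 432.9 μs.

432.9 μs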